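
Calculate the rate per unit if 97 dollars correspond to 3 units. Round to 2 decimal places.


Total dollars = 97
Number of units = 3
Unit rate = 97 / 3
= 32.33 dollars per unit

32.33


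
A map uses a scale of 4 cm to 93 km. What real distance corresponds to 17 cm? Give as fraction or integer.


Map scale: 4 cm = 93 km
Measured distance on map = 17 cm
Set up proportion: 17 * 93 / 4
= 1581 / 4
= 1581/4 km

1581/4


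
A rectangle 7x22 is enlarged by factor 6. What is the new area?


Original dimensions: 7 x 22
Enlargement factor = 6
New width = 7 * 6 = 42
New height = 22 * 6 = 132
New area = 42 * 132 = 5544

5544


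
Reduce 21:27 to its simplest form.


Find GCD(21, 27)
GCD = 3
Divide both by 3: 21/3 = 7, 27/3 = 9
Simplified ratio = 7:9

7:9


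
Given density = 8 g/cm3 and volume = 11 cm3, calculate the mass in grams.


Using mass = density * volume
Density = 8 g/cm3
Volume = 11 cm3
Mass = 8 * 11
= 88 g

88


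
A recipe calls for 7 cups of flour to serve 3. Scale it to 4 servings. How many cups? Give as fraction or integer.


Original: 7 cups for 3 servings
Target servings = 4
Scaling factor = 4/3
New amount = 7 * 4/3
= 28/3
= 28/3 cups

28/3


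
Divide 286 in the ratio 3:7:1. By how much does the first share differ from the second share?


Total parts = 3 + 7 + 1 = 11
Value per part = 286 / 11 = 26
Shares: 3*26=78, 7*26=182, 1*26=26
First share = 78, second share = 182
Difference = |78 - 182| = 104

104


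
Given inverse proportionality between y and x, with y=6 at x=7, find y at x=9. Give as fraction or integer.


Inverse proportion: y = k/x
Find k: k = 7 * 6 = 42
Compute y at x=9: y = 42/9
y = 14/3

14/3


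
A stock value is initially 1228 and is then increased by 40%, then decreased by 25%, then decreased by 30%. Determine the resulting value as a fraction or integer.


Start: 1228
Step 1: increase by 40% => multiply by 140/100
  1228 * 140/100 = 8596/5
Step 2: decrease by 25% => multiply by 75/100
  8596/5 * 75/100 = 6447/5
Step 3: decrease by 30% => multiply by 70/100
  6447/5 * 70/100 = 45129/50
Final value = 45129/50

45129/50


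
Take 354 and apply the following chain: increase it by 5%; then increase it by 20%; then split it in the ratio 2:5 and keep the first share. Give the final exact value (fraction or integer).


Start with 354.
Step 1: Increase by 5%: 354 * 105/100 = 3717/10
Step 2: Increase by 20%: 3717/10 * 120/100 = 11151/25
Step 3: Split 2:5, first share = 11151/25 * 2/7 = 3186/25
Final result = 3186/25

3186/25


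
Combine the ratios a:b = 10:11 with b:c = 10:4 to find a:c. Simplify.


Given a:b = 10:11 and b:c = 10:4
Make b consistent. Multiply first ratio by 10: a:b = 100:110
Multiply second ratio by 11: b:c = 110:44
Now b = 110 in both, so a:b:c = 100:110:44
Therefore a:c = 100:44
Simplify by GCD: a:c = 25:11

25:11


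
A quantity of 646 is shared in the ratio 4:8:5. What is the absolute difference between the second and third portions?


Total parts = 4 + 8 + 5 = 17
Value per part = 646 / 17 = 38
Shares: 4*38=152, 8*38=304, 5*38=190
Second share = 304, third share = 190
Difference = |304 - 190| = 114

114


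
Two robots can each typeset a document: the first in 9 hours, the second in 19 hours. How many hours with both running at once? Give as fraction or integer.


Rate of A = 1/9 job per hour
Rate of B = 1/19 job per hour
Combined rate = 1/9 + 1/19
Find common denominator: (19 + 9)/(9*19) = 28/171
Combined rate = 28/171 job per hour
Time together = 1 / (28/171) = 171/28 hours

171/28


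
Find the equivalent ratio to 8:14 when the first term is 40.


Original ratio: 8:14
First term target: 40
Scale factor = 40 / 8 = 5
Multiply second term: 14 * 5 = 70
Equivalent ratio = 40:70

40:70


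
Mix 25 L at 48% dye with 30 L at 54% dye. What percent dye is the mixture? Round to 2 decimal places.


Solute in mixture 1 = 48% of 25 L = 25*48/100 = 12 L
Solute in mixture 2 = 54% of 30 L = 30*54/100 = 81/5 L
Total solute = 12 + 81/5 = 141/5 L
Total volume = 25 + 30 = 55 L
Final concentration = 141/5/55 * 100 = 51.27%

51.27


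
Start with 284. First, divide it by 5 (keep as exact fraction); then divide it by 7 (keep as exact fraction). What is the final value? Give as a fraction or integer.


Start with 284.
Step 1: Divide by 5: 284 / 5 = 284/5
Step 2: Divide by 7: 284/5 / 7 = 284/35
Final result = 284/35

284/35


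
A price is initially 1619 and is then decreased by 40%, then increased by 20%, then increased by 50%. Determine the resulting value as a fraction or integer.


Start: 1619
Step 1: decrease by 40% => multiply by 60/100
  1619 * 60/100 = 4857/5
Step 2: increase by 20% => multiply by 120/100
  4857/5 * 120/100 = 29142/25
Step 3: increase by 50% => multiply by 150/100
  29142/25 * 150/100 = 43713/25
Final value = 43713/25

43713/25


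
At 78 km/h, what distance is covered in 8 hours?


Using distance = speed * time
Speed = 78 km/h
Time = 8 hours
Distance = 78 * 8
= 624 km

624


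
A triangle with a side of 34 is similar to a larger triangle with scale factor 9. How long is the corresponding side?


Similar triangles have proportional sides
Scale factor = 9
Smaller side = 34
Corresponding larger side = 34 * 9
= 306

306


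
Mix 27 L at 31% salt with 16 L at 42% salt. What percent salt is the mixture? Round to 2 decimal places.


Solute in mixture 1 = 31% of 27 L = 27*31/100 = 837/100 L
Solute in mixture 2 = 42% of 16 L = 16*42/100 = 168/25 L
Total solute = 837/100 + 168/25 = 1509/100 L
Total volume = 27 + 16 = 43 L
Final concentration = 1509/100/43 * 100 = 35.09%

35.09


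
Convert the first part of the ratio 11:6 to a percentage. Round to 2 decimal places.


Total parts = 11 + 6 = 17
First part fraction = 11/17
Percentage = (11/17) * 100
= 0.647059 * 100
= 64.71%

64.71


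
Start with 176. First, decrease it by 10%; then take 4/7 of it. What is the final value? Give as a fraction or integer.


Start with 176.
Step 1: Decrease by 10%: 176 * 90/100 = 792/5
Step 2: Take 4/7: 792/5 * 4/7 = 3168/35
Final result = 3168/35

3168/35


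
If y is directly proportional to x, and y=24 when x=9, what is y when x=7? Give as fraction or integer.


Direct proportion: y = kx
Find k: k = 24/9 = 8/3
Compute y at x=7: y = 8/3 * 7
y = 56/3

56/3


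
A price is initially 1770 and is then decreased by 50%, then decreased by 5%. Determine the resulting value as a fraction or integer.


Start: 1770
Step 1: decrease by 50% => multiply by 50/100
  1770 * 50/100 = 885
Step 2: decrease by 5% => multiply by 95/100
  885 * 95/100 = 3363/4
Final value = 3363/4

3363/4


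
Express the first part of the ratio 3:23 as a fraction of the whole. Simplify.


Total parts = 3 + 23 = 26
First part fraction = 3/26
Simplify: 3/26 = 3/26

3/26


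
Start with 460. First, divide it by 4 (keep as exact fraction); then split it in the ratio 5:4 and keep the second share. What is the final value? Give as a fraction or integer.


Start with 460.
Step 1: Divide by 4: 460 / 4 = 115
Step 2: Split 5:4, second share = 115 * 4/9 = 460/9
Final result = 460/9

460/9


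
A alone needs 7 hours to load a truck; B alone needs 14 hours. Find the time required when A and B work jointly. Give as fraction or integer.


Rate of A = 1/7 job per hour
Rate of B = 1/14 job per hour
Combined rate = 1/7 + 1/14
Find common denominator: (14 + 7)/(7*14) = 21/98
Combined rate = 3/14 job per hour
Time together = 1 / (3/14) = 14/3 hours

14/3


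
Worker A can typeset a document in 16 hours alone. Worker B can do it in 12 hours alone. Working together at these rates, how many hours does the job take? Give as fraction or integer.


Rate of A = 1/16 job per hour
Rate of B = 1/12 job per hour
Combined rate = 1/16 + 1/12
Find common denominator: (12 + 16)/(16*12) = 28/192
Combined rate = 7/48 job per hour
Time together = 1 / (7/48) = 48/7 hours

48/7


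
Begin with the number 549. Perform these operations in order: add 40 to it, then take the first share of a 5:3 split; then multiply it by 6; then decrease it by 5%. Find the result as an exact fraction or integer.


Start with 549.
Step 1: Add 40: 549+40=589; split 5:3 first = 589*5/8 = 2945/8
Step 2: Multiply by 6: 2945/8 * 6 = 8835/4
Step 3: Decrease by 5%: 8835/4 * 95/100 = 33573/16
Final result = 33573/16

33573/16


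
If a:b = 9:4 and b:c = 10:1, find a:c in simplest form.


Given a:b = 9:4 and b:c = 10:1
Make b consistent. Multiply first ratio by 10: a:b = 90:40
Multiply second ratio by 4: b:c = 40:4
Now b = 40 in both, so a:b:c = 90:40:4
Therefore a:c = 90:4
Simplify by GCD: a:c = 45:2

45:2


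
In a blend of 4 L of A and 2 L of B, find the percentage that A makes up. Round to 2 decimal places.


Volume of A = 4 L
Volume of B = 2 L
Total volume = 4 + 2 = 6 L
Percentage of A = (4/6) * 100
= 66.67%

66.67


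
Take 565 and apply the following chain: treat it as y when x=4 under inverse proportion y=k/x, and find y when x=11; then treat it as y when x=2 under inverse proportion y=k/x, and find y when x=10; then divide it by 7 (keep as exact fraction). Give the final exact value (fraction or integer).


Start with 565.
Step 1: Inverse prop: k = (565)*4; new y = k/11 = 565*4/11 = 2260/11
Step 2: Inverse prop: k = (2260/11)*2; new y = k/10 = 2260/11*2/10 = 452/11
Step 3: Divide by 7: 452/11 / 7 = 452/77
Final result = 452/77

452/77


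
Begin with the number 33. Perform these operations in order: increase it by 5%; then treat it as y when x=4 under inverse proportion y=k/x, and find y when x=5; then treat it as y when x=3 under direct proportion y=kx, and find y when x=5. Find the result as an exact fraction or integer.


Start with 33.
Step 1: Increase by 5%: 33 * 105/100 = 693/20
Step 2: Inverse prop: k = (693/20)*4; new y = k/5 = 693/20*4/5 = 693/25
Step 3: Direct prop: k = (693/25)/3; new y = k*5 = 693/25*5/3 = 231/5
Final result = 231/5

231/5


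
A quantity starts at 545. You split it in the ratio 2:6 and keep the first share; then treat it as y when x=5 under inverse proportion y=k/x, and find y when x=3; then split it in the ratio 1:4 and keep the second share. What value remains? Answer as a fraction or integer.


Start with 545.
Step 1: Split 2:6, first share = 545 * 2/8 = 545/4
Step 2: Inverse prop: k = (545/4)*5; new y = k/3 = 545/4*5/3 = 2725/12
Step 3: Split 1:4, second share = 2725/12 * 4/5 = 545/3
Final result = 545/3

545/3


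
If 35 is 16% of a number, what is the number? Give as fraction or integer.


Given: 35 is 16% of the whole
Set up: 35 = 16/100 * whole
whole = 35 * 100 / 16
whole = 3500 / 16
whole = 875/4

875/4


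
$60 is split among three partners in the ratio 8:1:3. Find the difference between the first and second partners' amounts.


Total parts = 8 + 1 + 3 = 12
Value per part = 60 / 12 = 5
Shares: 8*5=40, 1*5=5, 3*5=15
First share = 40, second share = 5
Difference = |40 - 5| = 35

35


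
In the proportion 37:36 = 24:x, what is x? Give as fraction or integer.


Setting up: 37/36 = 24/x
Cross multiply: 37 * x = 36 * 24
37x = 864
x = 864/37
x = 864/37

864/37


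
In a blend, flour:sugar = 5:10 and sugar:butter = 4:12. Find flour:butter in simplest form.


Given a:b = 5:10 and b:c = 4:12
Make b consistent. Multiply first ratio by 4: a:b = 20:40
Multiply second ratio by 10: b:c = 40:120
Now b = 40 in both, so a:b:c = 20:40:120
Therefore a:c = 20:120
Simplify by GCD: a:c = 1:6

1:6


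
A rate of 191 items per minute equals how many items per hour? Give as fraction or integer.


Converting from per minute to per hour
Rate = 191 items per minute
Multiply by 60: 191 * 60
= 11460 items per hour

11460


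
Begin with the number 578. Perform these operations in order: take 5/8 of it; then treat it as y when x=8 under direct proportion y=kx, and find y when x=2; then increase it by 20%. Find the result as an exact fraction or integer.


Start with 578.
Step 1: Take 5/8: 578 * 5/8 = 1445/4
Step 2: Direct prop: k = (1445/4)/8; new y = k*2 = 1445/4*2/8 = 1445/16
Step 3: Increase by 20%: 1445/16 * 120/100 = 867/8
Final result = 867/8

867/8


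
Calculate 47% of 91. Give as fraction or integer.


Compute 47% of 91
Convert percentage: 47% = 47/100
Multiply: 91 * 47/100
= 4277/100
= 4277/100

4277/100


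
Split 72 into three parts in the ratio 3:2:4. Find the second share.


Ratio = 3:2:4
Total parts = 3 + 2 + 4 = 9
Value per part = 72 / 9 = 8
First share = 3 * 8 = 24
Middle share = 2 * 8 = 16
Third share = 4 * 8 = 32

16


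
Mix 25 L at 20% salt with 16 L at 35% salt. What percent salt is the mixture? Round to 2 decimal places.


Solute in mixture 1 = 20% of 25 L = 25*20/100 = 5 L
Solute in mixture 2 = 35% of 16 L = 16*35/100 = 28/5 L
Total solute = 5 + 28/5 = 53/5 L
Total volume = 25 + 16 = 41 L
Final concentration = 53/5/41 * 100 = 25.85%

25.85


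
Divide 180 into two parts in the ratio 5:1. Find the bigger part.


Total parts = 5 + 1 = 6
Value per part = 180 / 6 = 30
First share = 5 * 30 = 150
Second share = 1 * 30 = 30
Larger share = 150

150


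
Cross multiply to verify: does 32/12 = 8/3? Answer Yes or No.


Cross multiply to check 32/12 = 8/3
Left cross product: 32 * 3 = 96
Right cross product: 12 * 8 = 96
96 = 96
Equal, so proportions match => Yes

Yes


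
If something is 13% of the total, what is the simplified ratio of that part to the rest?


Part = 13%, Remainder = 87%
Ratio = 13:87
GCD(13, 87) = 1
Simplify: 13:87 = 13:87

13:87


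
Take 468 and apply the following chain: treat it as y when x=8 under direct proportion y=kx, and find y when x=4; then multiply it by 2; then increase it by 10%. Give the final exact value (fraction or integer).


Start with 468.
Step 1: Direct prop: k = (468)/8; new y = k*4 = 468*4/8 = 234
Step 2: Multiply by 2: 234 * 2 = 468
Step 3: Increase by 10%: 468 * 110/100 = 2574/5
Final result = 2574/5

2574/5


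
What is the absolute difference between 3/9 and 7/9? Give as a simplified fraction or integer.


Simplify: 3/9 = 1/3 and 7/9 = 7/9
Find common denominator: LCD = 9
Convert: 3/9 and 7/9
Difference = |3 - 7|/9 = 4/9
Simplified = 4/9

4/9


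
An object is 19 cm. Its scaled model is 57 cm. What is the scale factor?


Original length = 19 cm
Scaled length = 57 cm
Scale factor = 57 / 19
= 3

3


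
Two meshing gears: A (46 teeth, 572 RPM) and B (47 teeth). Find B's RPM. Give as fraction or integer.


Gear ratio: teeth_A * RPM_A = teeth_B * RPM_B
46 * 572 = 47 * RPM_B
26312 = 47 * RPM_B
RPM_B = 26312 / 47
RPM_B = 26312/47

26312/47


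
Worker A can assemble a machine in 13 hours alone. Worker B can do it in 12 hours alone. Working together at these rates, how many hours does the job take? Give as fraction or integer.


Rate of A = 1/13 job per hour
Rate of B = 1/12 job per hour
Combined rate = 1/13 + 1/12
Find common denominator: (12 + 13)/(13*12) = 25/156
Combined rate = 25/156 job per hour
Time together = 1 / (25/156) = 156/25 hours

156/25


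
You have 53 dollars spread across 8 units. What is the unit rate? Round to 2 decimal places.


Total dollars = 53
Number of units = 8
Unit rate = 53 / 8
= 6.63 dollars per unit

6.63


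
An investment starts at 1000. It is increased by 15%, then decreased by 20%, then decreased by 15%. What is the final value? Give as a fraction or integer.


Start: 1000
Step 1: increase by 15% => multiply by 115/100
  1000 * 115/100 = 1150
Step 2: decrease by 20% => multiply by 80/100
  1150 * 80/100 = 920
Step 3: decrease by 15% => multiply by 85/100
  920 * 85/100 = 782
Final value = 782

782


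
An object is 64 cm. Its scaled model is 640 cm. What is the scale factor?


Original length = 64 cm
Scaled length = 640 cm
Scale factor = 640 / 64
= 10

10


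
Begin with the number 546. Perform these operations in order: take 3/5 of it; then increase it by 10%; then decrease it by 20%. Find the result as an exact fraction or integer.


Start with 546.
Step 1: Take 3/5: 546 * 3/5 = 1638/5
Step 2: Increase by 10%: 1638/5 * 110/100 = 9009/25
Step 3: Decrease by 20%: 9009/25 * 80/100 = 36036/125
Final result = 36036/125

36036/125


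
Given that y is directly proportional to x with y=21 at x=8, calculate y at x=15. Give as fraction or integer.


Direct proportion: y = kx
Find k: k = 21/8 = 21/8
Compute y at x=15: y = 21/8 * 15
y = 315/8

315/8


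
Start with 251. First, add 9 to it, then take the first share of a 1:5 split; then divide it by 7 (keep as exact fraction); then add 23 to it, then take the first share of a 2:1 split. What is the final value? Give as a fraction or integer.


Start with 251.
Step 1: Add 9: 251+9=260; split 1:5 first = 260*1/6 = 130/3
Step 2: Divide by 7: 130/3 / 7 = 130/21
Step 3: Add 23: 130/21+23=613/21; split 2:1 first = 613/21*2/3 = 1226/63
Final result = 1226/63

1226/63


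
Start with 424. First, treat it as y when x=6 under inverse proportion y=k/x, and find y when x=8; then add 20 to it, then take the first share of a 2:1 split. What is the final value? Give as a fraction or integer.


Start with 424.
Step 1: Inverse prop: k = (424)*6; new y = k/8 = 424*6/8 = 318
Step 2: Add 20: 318+20=338; split 2:1 first = 338*2/3 = 676/3
Final result = 676/3

676/3


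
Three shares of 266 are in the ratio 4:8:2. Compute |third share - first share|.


Total parts = 4 + 8 + 2 = 14
Value per part = 266 / 14 = 19
Shares: 4*19=76, 8*19=152, 2*19=38
Third share = 38, first share = 76
Difference = |38 - 76| = 38

38


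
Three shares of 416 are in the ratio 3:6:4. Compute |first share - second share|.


Total parts = 3 + 6 + 4 = 13
Value per part = 416 / 13 = 32
Shares: 3*32=96, 6*32=192, 4*32=128
First share = 96, second share = 192
Difference = |96 - 192| = 96

96


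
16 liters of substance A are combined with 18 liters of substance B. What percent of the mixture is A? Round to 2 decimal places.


Volume of A = 16 L
Volume of B = 18 L
Total volume = 16 + 18 = 34 L
Percentage of A = (16/34) * 100
= 47.06%

47.06


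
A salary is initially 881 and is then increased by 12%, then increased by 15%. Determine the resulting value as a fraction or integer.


Start: 881
Step 1: increase by 12% => multiply by 112/100
  881 * 112/100 = 24668/25
Step 2: increase by 15% => multiply by 115/100
  24668/25 * 115/100 = 141841/125
Final value = 141841/125

141841/125


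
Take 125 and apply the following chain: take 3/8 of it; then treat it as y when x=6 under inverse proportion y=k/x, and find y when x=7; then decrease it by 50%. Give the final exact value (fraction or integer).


Start with 125.
Step 1: Take 3/8: 125 * 3/8 = 375/8
Step 2: Inverse prop: k = (375/8)*6; new y = k/7 = 375/8*6/7 = 1125/28
Step 3: Decrease by 50%: 1125/28 * 50/100 = 1125/56
Final result = 1125/56

1125/56


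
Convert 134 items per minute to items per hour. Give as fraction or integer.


Converting from per minute to per hour
Rate = 134 items per minute
Multiply by 60: 134 * 60
= 8040 items per hour

8040


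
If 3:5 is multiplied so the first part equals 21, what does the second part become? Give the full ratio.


Original ratio: 3:5
First term target: 21
Scale factor = 21 / 3 = 7
Multiply second term: 5 * 7 = 35
Equivalent ratio = 21:35

21:35


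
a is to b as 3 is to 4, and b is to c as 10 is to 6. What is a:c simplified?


Given a:b = 3:4 and b:c = 10:6
Make b consistent. Multiply first ratio by 10: a:b = 30:40
Multiply second ratio by 4: b:c = 40:24
Now b = 40 in both, so a:b:c = 30:40:24
Therefore a:c = 30:24
Simplify by GCD: a:c = 5:4

5:4


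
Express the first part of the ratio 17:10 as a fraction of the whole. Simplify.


Total parts = 17 + 10 = 27
First part fraction = 17/27
Simplify: 17/27 = 17/27

17/27


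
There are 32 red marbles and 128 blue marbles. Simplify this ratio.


Find GCD(32, 128)
GCD = 32
Divide both by 32: 32/32 = 1, 128/32 = 4
Simplified ratio = 1:4

1:4


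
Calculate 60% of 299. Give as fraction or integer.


Compute 60% of 299
Convert percentage: 60% = 60/100
Multiply: 299 * 60/100
= 17940/100
= 897/5

897/5


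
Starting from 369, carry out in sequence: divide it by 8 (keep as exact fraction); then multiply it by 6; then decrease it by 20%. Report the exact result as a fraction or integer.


Start with 369.
Step 1: Divide by 8: 369 / 8 = 369/8
Step 2: Multiply by 6: 369/8 * 6 = 1107/4
Step 3: Decrease by 20%: 1107/4 * 80/100 = 1107/5
Final result = 1107/5

1107/5


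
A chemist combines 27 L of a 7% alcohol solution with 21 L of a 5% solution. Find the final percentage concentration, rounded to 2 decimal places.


Solute in mixture 1 = 7% of 27 L = 27*7/100 = 189/100 L
Solute in mixture 2 = 5% of 21 L = 21*5/100 = 21/20 L
Total solute = 189/100 + 21/20 = 147/50 L
Total volume = 27 + 21 = 48 L
Final concentration = 147/50/48 * 100 = 6.13%

6.13


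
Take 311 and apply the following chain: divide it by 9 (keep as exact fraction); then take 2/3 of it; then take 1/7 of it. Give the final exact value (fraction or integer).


Start with 311.
Step 1: Divide by 9: 311 / 9 = 311/9
Step 2: Take 2/3: 311/9 * 2/3 = 622/27
Step 3: Take 1/7: 622/27 * 1/7 = 622/189
Final result = 622/189

622/189


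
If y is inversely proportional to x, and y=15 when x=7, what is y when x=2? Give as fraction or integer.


Inverse proportion: y = k/x
Find k: k = 7 * 15 = 105
Compute y at x=2: y = 105/2
y = 105/2

105/2


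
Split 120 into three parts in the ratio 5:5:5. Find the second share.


Ratio = 5:5:5
Total parts = 5 + 5 + 5 = 15
Value per part = 120 / 15 = 8
First share = 5 * 8 = 40
Middle share = 5 * 8 = 40
Third share = 5 * 8 = 40

40


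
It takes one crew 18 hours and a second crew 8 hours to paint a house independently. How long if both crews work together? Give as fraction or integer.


Rate of A = 1/18 job per hour
Rate of B = 1/8 job per hour
Combined rate = 1/18 + 1/8
Find common denominator: (8 + 18)/(18*8) = 26/144
Combined rate = 13/72 job per hour
Time together = 1 / (13/72) = 72/13 hours

72/13


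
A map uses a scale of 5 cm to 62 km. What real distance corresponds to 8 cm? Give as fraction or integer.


Map scale: 5 cm = 62 km
Measured distance on map = 8 cm
Set up proportion: 8 * 62 / 5
= 496 / 5
= 496/5 km

496/5


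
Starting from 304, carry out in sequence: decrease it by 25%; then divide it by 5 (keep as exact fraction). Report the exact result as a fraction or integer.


Start with 304.
Step 1: Decrease by 25%: 304 * 75/100 = 228
Step 2: Divide by 5: 228 / 5 = 228/5
Final result = 228/5

228/5


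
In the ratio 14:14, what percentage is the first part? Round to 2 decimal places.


Total parts = 14 + 14 = 28
First part fraction = 14/28
Percentage = (14/28) * 100
= 0.5 * 100
= 50.00%

50.00


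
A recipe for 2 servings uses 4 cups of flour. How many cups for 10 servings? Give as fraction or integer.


Original: 4 cups for 2 servings
Target servings = 10
Scaling factor = 10/2
New amount = 4 * 10/2
= 40/2
= 20 cups

20


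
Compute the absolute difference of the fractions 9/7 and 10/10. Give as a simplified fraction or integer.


Simplify: 9/7 = 9/7 and 10/10 = 1
Find common denominator: LCD = 7
Convert: 9/7 and 7/7
Difference = |9 - 7|/7 = 2/7
Simplified = 2/7

2/7


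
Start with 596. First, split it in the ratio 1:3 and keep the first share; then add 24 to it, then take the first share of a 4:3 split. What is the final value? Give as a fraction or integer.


Start with 596.
Step 1: Split 1:3, first share = 596 * 1/4 = 149
Step 2: Add 24: 149+24=173; split 4:3 first = 173*4/7 = 692/7
Final result = 692/7

692/7


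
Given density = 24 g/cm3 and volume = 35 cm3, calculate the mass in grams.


Using mass = density * volume
Density = 24 g/cm3
Volume = 35 cm3
Mass = 24 * 35
= 840 g

840


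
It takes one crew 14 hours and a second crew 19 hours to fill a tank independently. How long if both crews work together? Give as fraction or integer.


Rate of A = 1/14 job per hour
Rate of B = 1/19 job per hour
Combined rate = 1/14 + 1/19
Find common denominator: (19 + 14)/(14*19) = 33/266
Combined rate = 33/266 job per hour
Time together = 1 / (33/266) = 266/33 hours

266/33


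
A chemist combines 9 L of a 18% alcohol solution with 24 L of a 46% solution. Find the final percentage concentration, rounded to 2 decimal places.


Solute in mixture 1 = 18% of 9 L = 9*18/100 = 81/50 L
Solute in mixture 2 = 46% of 24 L = 24*46/100 = 276/25 L
Total solute = 81/50 + 276/25 = 633/50 L
Total volume = 9 + 24 = 33 L
Final concentration = 633/50/33 * 100 = 38.36%

38.36


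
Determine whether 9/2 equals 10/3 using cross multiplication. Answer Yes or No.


Cross multiply to check 9/2 = 10/3
Left cross product: 9 * 3 = 27
Right cross product: 2 * 10 = 20
27 != 20
Not equal, so proportions differ => No

No


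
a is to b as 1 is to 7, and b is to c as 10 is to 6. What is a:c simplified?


Given a:b = 1:7 and b:c = 10:6
Make b consistent. Multiply first ratio by 10: a:b = 10:70
Multiply second ratio by 7: b:c = 70:42
Now b = 70 in both, so a:b:c = 10:70:42
Therefore a:c = 10:42
Simplify by GCD: a:c = 5:21

5:21


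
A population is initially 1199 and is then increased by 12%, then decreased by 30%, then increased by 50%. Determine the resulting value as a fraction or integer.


Start: 1199
Step 1: increase by 12% => multiply by 112/100
  1199 * 112/100 = 33572/25
Step 2: decrease by 30% => multiply by 70/100
  33572/25 * 70/100 = 117502/125
Step 3: increase by 50% => multiply by 150/100
  117502/125 * 150/100 = 176253/125
Final value = 176253/125

176253/125


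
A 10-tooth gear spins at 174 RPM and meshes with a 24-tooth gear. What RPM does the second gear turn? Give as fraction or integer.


Gear ratio: teeth_A * RPM_A = teeth_B * RPM_B
10 * 174 = 24 * RPM_B
1740 = 24 * RPM_B
RPM_B = 1740 / 24
RPM_B = 145/2

145/2


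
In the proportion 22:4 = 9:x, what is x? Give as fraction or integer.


Setting up: 22/4 = 9/x
Cross multiply: 22 * x = 4 * 9
22x = 36
x = 36/22
x = 18/11

18/11


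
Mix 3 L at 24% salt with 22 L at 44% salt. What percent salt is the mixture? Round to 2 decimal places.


Solute in mixture 1 = 24% of 3 L = 3*24/100 = 18/25 L
Solute in mixture 2 = 44% of 22 L = 22*44/100 = 242/25 L
Total solute = 18/25 + 242/25 = 52/5 L
Total volume = 3 + 22 = 25 L
Final concentration = 52/5/25 * 100 = 41.60%

41.60


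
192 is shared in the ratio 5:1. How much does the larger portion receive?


Total parts = 5 + 1 = 6
Value per part = 192 / 6 = 32
First share = 5 * 32 = 160
Second share = 1 * 32 = 32
Larger share = 160

160


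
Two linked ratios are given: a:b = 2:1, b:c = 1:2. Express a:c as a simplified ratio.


Given a:b = 2:1 and b:c = 1:2
Make b consistent. Multiply first ratio by 1: a:b = 2:1
Multiply second ratio by 1: b:c = 1:2
Now b = 1 in both, so a:b:c = 2:1:2
Therefore a:c = 2:2
Simplify by GCD: a:c = 1:1

1:1


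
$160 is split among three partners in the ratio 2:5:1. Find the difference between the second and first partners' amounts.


Total parts = 2 + 5 + 1 = 8
Value per part = 160 / 8 = 20
Shares: 2*20=40, 5*20=100, 1*20=20
Second share = 100, first share = 40
Difference = |100 - 40| = 60

60


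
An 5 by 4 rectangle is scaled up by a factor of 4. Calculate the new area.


Original dimensions: 5 x 4
Enlargement factor = 4
New width = 5 * 4 = 20
New height = 4 * 4 = 16
New area = 20 * 16 = 320

320


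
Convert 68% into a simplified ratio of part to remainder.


Part = 68%, Remainder = 32%
Ratio = 68:32
GCD(68, 32) = 4
Simplify: 17:8 = 17:8

17:8


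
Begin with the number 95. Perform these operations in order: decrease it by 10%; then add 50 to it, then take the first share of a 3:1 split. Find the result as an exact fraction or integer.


Start with 95.
Step 1: Decrease by 10%: 95 * 90/100 = 171/2
Step 2: Add 50: 171/2+50=271/2; split 3:1 first = 271/2*3/4 = 813/8
Final result = 813/8

813/8


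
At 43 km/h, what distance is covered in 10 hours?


Using distance = speed * time
Speed = 43 km/h
Time = 10 hours
Distance = 43 * 10
= 430 km

430


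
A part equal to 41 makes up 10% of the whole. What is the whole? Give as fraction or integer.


Given: 41 is 10% of the whole
Set up: 41 = 10/100 * whole
whole = 41 * 100 / 10
whole = 4100 / 10
whole = 410

410


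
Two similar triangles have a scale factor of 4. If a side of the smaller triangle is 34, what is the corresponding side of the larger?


Similar triangles have proportional sides
Scale factor = 4
Smaller side = 34
Corresponding larger side = 34 * 4
= 136

136


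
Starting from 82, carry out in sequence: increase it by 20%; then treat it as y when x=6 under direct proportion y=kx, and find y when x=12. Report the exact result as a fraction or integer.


Start with 82.
Step 1: Increase by 20%: 82 * 120/100 = 492/5
Step 2: Direct prop: k = (492/5)/6; new y = k*12 = 492/5*12/6 = 984/5
Final result = 984/5

984/5


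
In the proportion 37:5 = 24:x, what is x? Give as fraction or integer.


Setting up: 37/5 = 24/x
Cross multiply: 37 * x = 5 * 24
37x = 120
x = 120/37
x = 120/37

120/37


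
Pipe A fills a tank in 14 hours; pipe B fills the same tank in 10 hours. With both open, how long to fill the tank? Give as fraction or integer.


Rate of A = 1/14 job per hour
Rate of B = 1/10 job per hour
Combined rate = 1/14 + 1/10
Find common denominator: (10 + 14)/(14*10) = 24/140
Combined rate = 6/35 job per hour
Time together = 1 / (6/35) = 35/6 hours

35/6


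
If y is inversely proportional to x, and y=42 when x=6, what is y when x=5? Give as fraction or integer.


Inverse proportion: y = k/x
Find k: k = 6 * 42 = 252
Compute y at x=5: y = 252/5
y = 252/5

252/5


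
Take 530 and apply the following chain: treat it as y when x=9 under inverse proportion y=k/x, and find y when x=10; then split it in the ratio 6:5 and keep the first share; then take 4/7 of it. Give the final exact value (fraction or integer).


Start with 530.
Step 1: Inverse prop: k = (530)*9; new y = k/10 = 530*9/10 = 477
Step 2: Split 6:5, first share = 477 * 6/11 = 2862/11
Step 3: Take 4/7: 2862/11 * 4/7 = 11448/77
Final result = 11448/77

11448/77


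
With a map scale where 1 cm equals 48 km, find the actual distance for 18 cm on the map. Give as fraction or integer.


Map scale: 1 cm = 48 km
Measured distance on map = 18 cm
Set up proportion: 18 * 48 / 1
= 864 / 1
= 864 km

864


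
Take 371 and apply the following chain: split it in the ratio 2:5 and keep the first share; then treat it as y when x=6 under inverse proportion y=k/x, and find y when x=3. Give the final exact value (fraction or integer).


Start with 371.
Step 1: Split 2:5, first share = 371 * 2/7 = 106
Step 2: Inverse prop: k = (106)*6; new y = k/3 = 106*6/3 = 212
Final result = 212

212


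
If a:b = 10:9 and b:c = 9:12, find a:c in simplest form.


Given a:b = 10:9 and b:c = 9:12
Make b consistent. Multiply first ratio by 9: a:b = 90:81
Multiply second ratio by 9: b:c = 81:108
Now b = 81 in both, so a:b:c = 90:81:108
Therefore a:c = 90:108
Simplify by GCD: a:c = 5:6

5:6


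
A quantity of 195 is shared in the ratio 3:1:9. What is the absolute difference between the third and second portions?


Total parts = 3 + 1 + 9 = 13
Value per part = 195 / 13 = 15
Shares: 3*15=45, 1*15=15, 9*15=135
Third share = 135, second share = 15
Difference = |135 - 15| = 120

120


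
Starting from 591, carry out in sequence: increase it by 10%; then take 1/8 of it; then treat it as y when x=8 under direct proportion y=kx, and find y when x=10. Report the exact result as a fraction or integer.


Start with 591.
Step 1: Increase by 10%: 591 * 110/100 = 6501/10
Step 2: Take 1/8: 6501/10 * 1/8 = 6501/80
Step 3: Direct prop: k = (6501/80)/8; new y = k*10 = 6501/80*10/8 = 6501/64
Final result = 6501/64

6501/64


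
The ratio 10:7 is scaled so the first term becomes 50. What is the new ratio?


Original ratio: 10:7
First term target: 50
Scale factor = 50 / 10 = 5
Multiply second term: 7 * 5 = 35
Equivalent ratio = 50:35

50:35


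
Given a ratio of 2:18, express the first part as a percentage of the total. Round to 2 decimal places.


Total parts = 2 + 18 = 20
First part fraction = 2/20
Percentage = (2/20) * 100
= 0.1 * 100
= 10.00%

10.00


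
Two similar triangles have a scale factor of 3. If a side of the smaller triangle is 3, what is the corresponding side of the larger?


Similar triangles have proportional sides
Scale factor = 3
Smaller side = 3
Corresponding larger side = 3 * 3
= 9

9


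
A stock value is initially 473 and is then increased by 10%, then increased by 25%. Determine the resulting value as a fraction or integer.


Start: 473
Step 1: increase by 10% => multiply by 110/100
  473 * 110/100 = 5203/10
Step 2: increase by 25% => multiply by 125/100
  5203/10 * 125/100 = 5203/8
Final value = 5203/8

5203/8


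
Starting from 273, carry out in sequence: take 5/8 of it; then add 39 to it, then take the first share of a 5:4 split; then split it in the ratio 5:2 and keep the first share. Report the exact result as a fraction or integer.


Start with 273.
Step 1: Take 5/8: 273 * 5/8 = 1365/8
Step 2: Add 39: 1365/8+39=1677/8; split 5:4 first = 1677/8*5/9 = 2795/24
Step 3: Split 5:2, first share = 2795/24 * 5/7 = 13975/168
Final result = 13975/168

13975/168


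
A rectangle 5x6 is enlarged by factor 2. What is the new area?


Original dimensions: 5 x 6
Enlargement factor = 2
New width = 5 * 2 = 10
New height = 6 * 2 = 12
New area = 10 * 12 = 120

120


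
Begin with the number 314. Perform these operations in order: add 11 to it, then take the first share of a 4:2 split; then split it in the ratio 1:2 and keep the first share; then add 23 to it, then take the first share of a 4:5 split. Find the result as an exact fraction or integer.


Start with 314.
Step 1: Add 11: 314+11=325; split 4:2 first = 325*4/6 = 650/3
Step 2: Split 1:2, first share = 650/3 * 1/3 = 650/9
Step 3: Add 23: 650/9+23=857/9; split 4:5 first = 857/9*4/9 = 3428/81
Final result = 3428/81

3428/81


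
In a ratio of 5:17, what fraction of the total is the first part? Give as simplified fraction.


Total parts = 5 + 17 = 22
First part fraction = 5/22
Simplify: 5/22 = 5/22

5/22


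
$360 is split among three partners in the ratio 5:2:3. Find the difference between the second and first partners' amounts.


Total parts = 5 + 2 + 3 = 10
Value per part = 360 / 10 = 36
Shares: 5*36=180, 2*36=72, 3*36=108
Second share = 72, first share = 180
Difference = |72 - 180| = 108

108


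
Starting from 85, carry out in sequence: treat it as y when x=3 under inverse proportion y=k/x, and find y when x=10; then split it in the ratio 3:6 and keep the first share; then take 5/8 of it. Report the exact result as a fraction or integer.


Start with 85.
Step 1: Inverse prop: k = (85)*3; new y = k/10 = 85*3/10 = 51/2
Step 2: Split 3:6, first share = 51/2 * 3/9 = 17/2
Step 3: Take 5/8: 17/2 * 5/8 = 85/16
Final result = 85/16

85/16


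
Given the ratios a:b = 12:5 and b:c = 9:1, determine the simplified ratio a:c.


Given a:b = 12:5 and b:c = 9:1
Make b consistent. Multiply first ratio by 9: a:b = 108:45
Multiply second ratio by 5: b:c = 45:5
Now b = 45 in both, so a:b:c = 108:45:5
Therefore a:c = 108:5
Simplify by GCD: a:c = 108:5

108:5


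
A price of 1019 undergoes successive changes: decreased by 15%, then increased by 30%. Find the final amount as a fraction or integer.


Start: 1019
Step 1: decrease by 15% => multiply by 85/100
  1019 * 85/100 = 17323/20
Step 2: increase by 30% => multiply by 130/100
  17323/20 * 130/100 = 225199/200
Final value = 225199/200

225199/200


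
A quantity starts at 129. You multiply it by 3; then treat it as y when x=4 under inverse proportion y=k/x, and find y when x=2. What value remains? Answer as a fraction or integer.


Start with 129.
Step 1: Multiply by 3: 129 * 3 = 387
Step 2: Inverse prop: k = (387)*4; new y = k/2 = 387*4/2 = 774
Final result = 774

774


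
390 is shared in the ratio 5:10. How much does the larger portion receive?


Total parts = 5 + 10 = 15
Value per part = 390 / 15 = 26
First share = 5 * 26 = 130
Second share = 10 * 26 = 260
Larger share = 260

260


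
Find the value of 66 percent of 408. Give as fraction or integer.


Compute 66% of 408
Convert percentage: 66% = 66/100
Multiply: 408 * 66/100
= 26928/100
= 6732/25

6732/25


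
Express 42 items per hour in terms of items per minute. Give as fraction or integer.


Converting from per hour to per minute
Rate = 42 items per hour
Divide by 60: 42/60
= 7/10 items per minute

7/10


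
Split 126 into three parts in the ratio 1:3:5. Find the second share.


Ratio = 1:3:5
Total parts = 1 + 3 + 5 = 9
Value per part = 126 / 9 = 14
First share = 1 * 14 = 14
Middle share = 3 * 14 = 42
Third share = 5 * 14 = 70

42


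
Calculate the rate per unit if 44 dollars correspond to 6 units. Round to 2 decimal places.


Total dollars = 44
Number of units = 6
Unit rate = 44 / 6
= 7.33 dollars per unit

7.33


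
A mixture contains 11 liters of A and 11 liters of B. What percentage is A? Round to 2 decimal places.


Volume of A = 11 L
Volume of B = 11 L
Total volume = 11 + 11 = 22 L
Percentage of A = (11/22) * 100
= 50.00%

50.00


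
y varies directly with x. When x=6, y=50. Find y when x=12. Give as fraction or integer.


Direct proportion: y = kx
Find k: k = 50/6 = 25/3
Compute y at x=12: y = 25/3 * 12
y = 100

100


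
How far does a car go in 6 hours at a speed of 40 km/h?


Using distance = speed * time
Speed = 40 km/h
Time = 6 hours
Distance = 40 * 6
= 240 km

240


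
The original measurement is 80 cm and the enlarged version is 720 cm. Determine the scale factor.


Original length = 80 cm
Scaled length = 720 cm
Scale factor = 720 / 80
= 9

9


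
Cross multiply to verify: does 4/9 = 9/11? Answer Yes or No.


Cross multiply to check 4/9 = 9/11
Left cross product: 4 * 11 = 44
Right cross product: 9 * 9 = 81
44 != 81
Not equal, so proportions differ => No

No


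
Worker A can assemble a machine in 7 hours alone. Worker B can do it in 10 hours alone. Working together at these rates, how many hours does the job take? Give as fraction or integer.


Rate of A = 1/7 job per hour
Rate of B = 1/10 job per hour
Combined rate = 1/7 + 1/10
Find common denominator: (10 + 7)/(7*10) = 17/70
Combined rate = 17/70 job per hour
Time together = 1 / (17/70) = 70/17 hours

70/17


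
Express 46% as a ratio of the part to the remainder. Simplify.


Part = 46%, Remainder = 54%
Ratio = 46:54
GCD(46, 54) = 2
Simplify: 23:27 = 23:27

23:27


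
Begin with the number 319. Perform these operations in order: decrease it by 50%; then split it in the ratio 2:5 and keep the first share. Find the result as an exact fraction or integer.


Start with 319.
Step 1: Decrease by 50%: 319 * 50/100 = 319/2
Step 2: Split 2:5, first share = 319/2 * 2/7 = 319/7
Final result = 319/7

319/7


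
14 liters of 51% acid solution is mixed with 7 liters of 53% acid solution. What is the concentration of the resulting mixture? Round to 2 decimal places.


Solute in mixture 1 = 51% of 14 L = 14*51/100 = 357/50 L
Solute in mixture 2 = 53% of 7 L = 7*53/100 = 371/100 L
Total solute = 357/50 + 371/100 = 217/20 L
Total volume = 14 + 7 = 21 L
Final concentration = 217/20/21 * 100 = 51.67%

51.67


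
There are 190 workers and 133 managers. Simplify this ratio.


Find GCD(190, 133)
GCD = 19
Divide both by 19: 190/19 = 10, 133/19 = 7
Simplified ratio = 10:7

10:7


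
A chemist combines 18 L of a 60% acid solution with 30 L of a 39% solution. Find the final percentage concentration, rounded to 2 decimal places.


Solute in mixture 1 = 60% of 18 L = 18*60/100 = 54/5 L
Solute in mixture 2 = 39% of 30 L = 30*39/100 = 117/10 L
Total solute = 54/5 + 117/10 = 45/2 L
Total volume = 18 + 30 = 48 L
Final concentration = 45/2/48 * 100 = 46.88%

46.88
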